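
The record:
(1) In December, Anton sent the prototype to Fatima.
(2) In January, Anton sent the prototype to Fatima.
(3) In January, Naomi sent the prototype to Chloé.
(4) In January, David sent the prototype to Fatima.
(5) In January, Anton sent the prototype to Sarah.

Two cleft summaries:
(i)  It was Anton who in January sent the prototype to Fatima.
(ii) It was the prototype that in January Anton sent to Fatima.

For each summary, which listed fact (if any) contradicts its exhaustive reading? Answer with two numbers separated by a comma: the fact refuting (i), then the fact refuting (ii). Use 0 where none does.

4, 0

Summary (i) focuses "Anton" (the agent); background same thing, recipient, setting (the prototype / Fatima / in January). Fact (4) matches that background with agent = David — refutes (i).
Summary (ii) focuses "the prototype" (the thing); background same agent, recipient, setting (Anton / Fatima / in January). No fact matches that background with a different thing, so 0.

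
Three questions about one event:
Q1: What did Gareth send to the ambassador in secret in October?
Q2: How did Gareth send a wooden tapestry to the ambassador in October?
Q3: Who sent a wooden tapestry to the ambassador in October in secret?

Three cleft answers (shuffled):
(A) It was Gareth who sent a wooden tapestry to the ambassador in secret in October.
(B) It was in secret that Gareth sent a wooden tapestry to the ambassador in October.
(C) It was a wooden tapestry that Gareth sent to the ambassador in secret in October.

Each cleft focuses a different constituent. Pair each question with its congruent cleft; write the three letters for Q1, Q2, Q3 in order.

CBA

Q1 asks about the direct object; cleft (C) focuses "a wooden tapestry", which is the direct object — so Q1 → C.
Q2 asks about the manner; cleft (B) focuses "in secret", which is the manner — so Q2 → B.
Q3 asks about the subject (agent); cleft (A) focuses "Gareth", which is the subject (agent) — so Q3 → A.
Mapping: Q1→C, Q2→B, Q3→A.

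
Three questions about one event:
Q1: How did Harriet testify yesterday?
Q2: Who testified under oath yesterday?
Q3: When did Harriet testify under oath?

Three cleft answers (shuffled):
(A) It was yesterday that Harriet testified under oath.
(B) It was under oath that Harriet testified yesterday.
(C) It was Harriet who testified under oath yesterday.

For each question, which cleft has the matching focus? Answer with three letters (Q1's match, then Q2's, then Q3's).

BCA

Q1 asks about the manner; cleft (B) focuses "under oath", which is the manner — so Q1 → B.
Q2 asks about the subject (agent); cleft (C) focuses "Harriet", which is the subject (agent) — so Q2 → C.
Q3 asks about the time; cleft (A) focuses "yesterday", which is the time — so Q3 → A.
Mapping: Q1→B, Q2→C, Q3→A.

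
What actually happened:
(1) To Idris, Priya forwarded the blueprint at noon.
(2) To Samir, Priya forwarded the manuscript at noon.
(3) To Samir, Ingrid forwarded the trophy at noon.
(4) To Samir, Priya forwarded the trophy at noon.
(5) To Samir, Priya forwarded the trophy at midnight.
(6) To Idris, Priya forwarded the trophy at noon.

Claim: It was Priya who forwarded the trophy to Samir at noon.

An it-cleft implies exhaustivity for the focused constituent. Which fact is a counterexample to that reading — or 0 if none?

The cleft puts "Priya" in focus and presupposes the open proposition with same thing, recipient, setting (the trophy / Samir / at noon).
The exhaustive reading says no other agent fits that background.
But fact (3) also has same thing, recipient, setting (the trophy / Samir / at noon), with agent = Ingrid — so the exhaustive reading fails.

3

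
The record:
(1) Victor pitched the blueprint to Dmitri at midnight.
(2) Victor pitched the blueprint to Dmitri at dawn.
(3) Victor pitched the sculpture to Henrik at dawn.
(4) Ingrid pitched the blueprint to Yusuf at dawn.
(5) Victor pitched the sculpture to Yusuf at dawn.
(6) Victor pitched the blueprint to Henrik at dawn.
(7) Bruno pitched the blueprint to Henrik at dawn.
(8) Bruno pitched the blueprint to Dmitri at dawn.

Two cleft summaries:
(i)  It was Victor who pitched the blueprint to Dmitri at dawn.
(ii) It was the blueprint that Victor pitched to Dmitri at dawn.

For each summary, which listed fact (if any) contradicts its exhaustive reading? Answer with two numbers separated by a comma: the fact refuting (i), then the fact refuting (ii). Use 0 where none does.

(i): focus "Victor". Looking for the blueprint as thing and Dmitri as recipient and at dawn as setting with some other agent — fact (8) has Bruno there. Refuted.
(ii): focus "the blueprint". No fact shares Victor as agent and Dmitri as recipient and at dawn as setting with a different thing. 0.

8, 0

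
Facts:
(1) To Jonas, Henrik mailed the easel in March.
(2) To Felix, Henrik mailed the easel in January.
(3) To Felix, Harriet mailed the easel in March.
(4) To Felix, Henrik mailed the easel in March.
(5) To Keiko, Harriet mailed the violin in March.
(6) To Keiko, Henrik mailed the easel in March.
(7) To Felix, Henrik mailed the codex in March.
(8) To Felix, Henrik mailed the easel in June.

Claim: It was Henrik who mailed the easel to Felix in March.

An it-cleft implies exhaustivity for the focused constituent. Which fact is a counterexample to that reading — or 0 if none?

3

Focus of the cleft: "Henrik" (the agent). Presupposed background: same thing, recipient, setting (the easel / Felix / in March).
Exhaustivity: Henrik is the only agent satisfying that background.
Fact (3) shares the background but with agent = Harriet; exhaustivity is violated.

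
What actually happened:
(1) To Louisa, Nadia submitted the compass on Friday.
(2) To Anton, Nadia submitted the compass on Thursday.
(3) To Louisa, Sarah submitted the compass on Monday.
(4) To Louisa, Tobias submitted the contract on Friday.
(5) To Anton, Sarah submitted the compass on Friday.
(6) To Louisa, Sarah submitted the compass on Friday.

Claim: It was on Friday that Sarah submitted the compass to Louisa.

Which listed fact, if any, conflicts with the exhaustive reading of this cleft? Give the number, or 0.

Focus of the cleft: "on Friday" (the setting). Presupposed background: same agent, thing, recipient (Sarah / the compass / Louisa).
Exhaustivity: on Friday is the only setting satisfying that background.
But fact (3) also has same agent, thing, recipient (Sarah / the compass / Louisa), with setting = on Monday — so the exhaustive reading fails.

3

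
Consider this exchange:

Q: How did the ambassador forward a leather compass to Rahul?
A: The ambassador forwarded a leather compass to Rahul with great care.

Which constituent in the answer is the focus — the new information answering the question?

The wh-word "how" asks about the manner.
In the answer, "the ambassador", "a leather compass" and "to Rahul" are given — repeated from the question.
The constituent filling the manner gap is "with great care"; that is the focus and would carry nuclear stress.

with great care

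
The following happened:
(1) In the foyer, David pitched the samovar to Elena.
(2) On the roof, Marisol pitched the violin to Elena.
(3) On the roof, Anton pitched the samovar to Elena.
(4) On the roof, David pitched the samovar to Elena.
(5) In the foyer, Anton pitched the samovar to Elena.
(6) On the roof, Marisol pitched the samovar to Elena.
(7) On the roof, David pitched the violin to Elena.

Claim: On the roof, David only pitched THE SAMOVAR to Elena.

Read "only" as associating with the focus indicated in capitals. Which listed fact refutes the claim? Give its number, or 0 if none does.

Focus (in capitals) is "the samovar" — the thing. "Only" excludes alternative things while holding fixed David as agent and Elena as recipient and on the roof as setting.
Fact (7) shares the background but differs in thing (the violin) — a counterexample.

7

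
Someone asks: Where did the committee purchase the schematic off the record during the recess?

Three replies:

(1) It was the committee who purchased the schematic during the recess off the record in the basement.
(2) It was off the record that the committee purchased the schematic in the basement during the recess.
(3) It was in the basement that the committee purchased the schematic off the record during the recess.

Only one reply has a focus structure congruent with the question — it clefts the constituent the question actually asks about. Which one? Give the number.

3

The question word "where" targets the location.
Option (1) clefts "the committee" — the subject (agent), not what was asked.
Option (2) clefts "off the record" — the manner, not what was asked.
Option (3) clefts "in the basement" — that matches what the question asks about.
So the congruent reply is (3).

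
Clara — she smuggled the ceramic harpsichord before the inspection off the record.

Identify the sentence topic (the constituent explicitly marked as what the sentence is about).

The construction explicitly marks "Clara" as what the sentence is about — the topic.
The remainder of the clause is the comment (what is said about the topic).

Clara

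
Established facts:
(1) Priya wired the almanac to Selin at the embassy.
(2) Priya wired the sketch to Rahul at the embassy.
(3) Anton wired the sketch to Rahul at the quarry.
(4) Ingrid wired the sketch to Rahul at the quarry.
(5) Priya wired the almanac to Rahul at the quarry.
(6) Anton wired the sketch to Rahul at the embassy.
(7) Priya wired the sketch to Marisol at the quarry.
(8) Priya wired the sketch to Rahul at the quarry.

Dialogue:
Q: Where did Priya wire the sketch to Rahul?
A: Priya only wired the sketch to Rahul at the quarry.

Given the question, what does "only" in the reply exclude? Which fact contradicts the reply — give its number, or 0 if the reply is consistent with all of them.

The question "Where did ...?" targets the setting, so in the reply the focus falls on "at the quarry".
So "only" ranges over settings; the rest (Priya as agent and the sketch as thing and Rahul as recipient) is presupposed.
Fact (2) shares the background with a different setting (at the embassy) — counterexample.
(Fact (5) would refute a reading with focus on the thing — but that is not what the question asks.)

2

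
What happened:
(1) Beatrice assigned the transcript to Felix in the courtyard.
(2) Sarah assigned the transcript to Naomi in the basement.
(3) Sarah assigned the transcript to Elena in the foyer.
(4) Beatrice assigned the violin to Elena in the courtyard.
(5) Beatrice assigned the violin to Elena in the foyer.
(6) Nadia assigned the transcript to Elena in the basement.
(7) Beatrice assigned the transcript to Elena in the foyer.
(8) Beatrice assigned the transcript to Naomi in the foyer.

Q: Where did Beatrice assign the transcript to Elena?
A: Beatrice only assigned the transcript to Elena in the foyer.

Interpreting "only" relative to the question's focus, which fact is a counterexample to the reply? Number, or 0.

Answering "Where did ...?" puts focus on the setting — here, "in the foyer".
So "only" ranges over settings; the rest (same agent, thing, recipient (Beatrice / the transcript / Elena)) is presupposed.
No listed fact shares that background with another setting. Nothing contradicts the reply.
(Fact (8) would refute a reading with focus on the recipient — but that is not what the question asks.)

0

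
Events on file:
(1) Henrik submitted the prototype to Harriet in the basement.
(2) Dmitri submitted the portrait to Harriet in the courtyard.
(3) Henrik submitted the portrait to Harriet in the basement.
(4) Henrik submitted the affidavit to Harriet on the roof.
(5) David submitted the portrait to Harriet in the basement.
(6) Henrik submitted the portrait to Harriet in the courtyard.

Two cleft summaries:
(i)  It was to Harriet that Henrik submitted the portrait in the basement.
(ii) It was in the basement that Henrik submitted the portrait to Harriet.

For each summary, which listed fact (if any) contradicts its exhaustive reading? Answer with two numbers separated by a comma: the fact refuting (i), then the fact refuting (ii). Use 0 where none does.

(i): focus "Harriet". No fact shares agent = Henrik, thing = the portrait, setting = in the basement with a different recipient. 0.
(ii): focus "in the basement". Looking for agent = Henrik, thing = the portrait, recipient = Harriet with some other setting — fact (6) has in the courtyard there. Refuted.

0, 6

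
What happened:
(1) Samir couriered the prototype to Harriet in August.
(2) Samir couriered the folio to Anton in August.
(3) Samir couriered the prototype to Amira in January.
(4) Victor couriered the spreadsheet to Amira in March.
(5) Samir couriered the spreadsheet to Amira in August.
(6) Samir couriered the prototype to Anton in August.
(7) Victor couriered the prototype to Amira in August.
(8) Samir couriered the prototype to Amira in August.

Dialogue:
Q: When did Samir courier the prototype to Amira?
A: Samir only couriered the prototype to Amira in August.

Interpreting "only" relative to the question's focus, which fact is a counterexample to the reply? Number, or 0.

Answering "When did ...?" puts focus on the setting — here, "in August".
"Only" then excludes alternative settings while the background — same agent, thing, recipient (Samir / the prototype / Amira) — is held fixed.
Fact (3) keeps same agent, thing, recipient (Samir / the prototype / Amira) but has setting = in January; that refutes the reply.
(Fact (5) would refute a reading with focus on the thing — but that is not what the question asks.)

3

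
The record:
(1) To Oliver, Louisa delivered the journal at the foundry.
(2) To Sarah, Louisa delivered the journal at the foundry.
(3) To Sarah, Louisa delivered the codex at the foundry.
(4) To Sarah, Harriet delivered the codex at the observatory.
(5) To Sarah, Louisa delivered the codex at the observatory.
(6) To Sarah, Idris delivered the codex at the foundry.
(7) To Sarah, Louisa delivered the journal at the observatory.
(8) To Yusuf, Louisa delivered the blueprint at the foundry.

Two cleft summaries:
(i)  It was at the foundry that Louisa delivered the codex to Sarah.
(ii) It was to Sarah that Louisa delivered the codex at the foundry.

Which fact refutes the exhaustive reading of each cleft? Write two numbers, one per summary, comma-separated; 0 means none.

Summary (i) focuses "at the foundry" (the setting); background Louisa as agent and the codex as thing and Sarah as recipient. Fact (5) matches that background with setting = at the observatory — refutes (i).
Summary (ii) focuses "Sarah" (the recipient); background Louisa as agent and the codex as thing and at the foundry as setting. No fact matches that background with a different recipient, so 0.

5, 0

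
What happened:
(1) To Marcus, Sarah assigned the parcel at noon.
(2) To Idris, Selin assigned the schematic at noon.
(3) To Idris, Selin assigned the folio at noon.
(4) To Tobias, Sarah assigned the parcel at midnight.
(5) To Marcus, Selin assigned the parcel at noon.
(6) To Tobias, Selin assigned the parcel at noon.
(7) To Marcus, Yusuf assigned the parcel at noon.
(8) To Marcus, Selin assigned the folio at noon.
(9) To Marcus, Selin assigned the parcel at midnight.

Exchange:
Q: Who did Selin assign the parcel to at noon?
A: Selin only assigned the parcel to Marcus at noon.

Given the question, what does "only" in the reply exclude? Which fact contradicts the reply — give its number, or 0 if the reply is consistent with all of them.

6

The question "Who did ... to ...?" targets the recipient, so in the reply the focus falls on "Marcus".
"Only" then excludes alternative recipients while the background — same agent, thing, setting (Selin / the parcel / at noon) — is held fixed.
Fact (6) shares the background with a different recipient (Tobias) — counterexample.
(Fact (9) would refute a reading with focus on the setting — but that is not what the question asks.)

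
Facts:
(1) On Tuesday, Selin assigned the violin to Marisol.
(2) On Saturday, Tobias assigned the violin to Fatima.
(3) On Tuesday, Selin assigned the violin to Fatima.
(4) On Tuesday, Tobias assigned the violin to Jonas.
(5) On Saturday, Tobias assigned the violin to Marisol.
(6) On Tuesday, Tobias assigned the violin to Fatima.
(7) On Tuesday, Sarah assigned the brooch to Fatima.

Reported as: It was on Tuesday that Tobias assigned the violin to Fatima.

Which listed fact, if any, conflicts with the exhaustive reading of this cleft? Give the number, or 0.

2

The cleft puts "on Tuesday" in focus and presupposes the open proposition with same agent, thing, recipient (Tobias / the violin / Fatima).
Exhaustivity: on Tuesday is the only setting satisfying that background.
But fact (2) also has same agent, thing, recipient (Tobias / the violin / Fatima), with setting = on Saturday — so the exhaustive reading fails.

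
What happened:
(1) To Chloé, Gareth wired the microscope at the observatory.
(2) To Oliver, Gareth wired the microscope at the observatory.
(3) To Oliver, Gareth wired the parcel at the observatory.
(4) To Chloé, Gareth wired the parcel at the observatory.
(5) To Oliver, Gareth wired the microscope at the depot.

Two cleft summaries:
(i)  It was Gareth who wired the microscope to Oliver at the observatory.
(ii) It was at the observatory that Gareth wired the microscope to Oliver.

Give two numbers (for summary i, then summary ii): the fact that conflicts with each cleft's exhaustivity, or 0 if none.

0, 5

(i): focus "Gareth". No fact shares thing = the microscope, recipient = Oliver, setting = at the observatory with a different agent. 0.
(ii): focus "at the observatory". Looking for agent = Gareth, thing = the microscope, recipient = Oliver with some other setting — fact (5) has at the depot there. Refuted.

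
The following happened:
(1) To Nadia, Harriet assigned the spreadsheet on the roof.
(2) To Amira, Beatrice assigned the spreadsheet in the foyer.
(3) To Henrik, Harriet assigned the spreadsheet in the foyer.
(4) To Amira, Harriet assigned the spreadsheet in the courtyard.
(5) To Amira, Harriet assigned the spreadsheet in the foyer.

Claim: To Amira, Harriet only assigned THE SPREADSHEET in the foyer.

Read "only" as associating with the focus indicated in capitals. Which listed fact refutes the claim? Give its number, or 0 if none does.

0

Focus (in capitals) is "the spreadsheet" — the thing. "Only" excludes alternative things while holding fixed Harriet as agent and Amira as recipient and in the foyer as setting.
No fact matches Harriet as agent and Amira as recipient and in the foyer as setting with a different thing — every other fact differs on at least one backgrounded slot. So no fact refutes it.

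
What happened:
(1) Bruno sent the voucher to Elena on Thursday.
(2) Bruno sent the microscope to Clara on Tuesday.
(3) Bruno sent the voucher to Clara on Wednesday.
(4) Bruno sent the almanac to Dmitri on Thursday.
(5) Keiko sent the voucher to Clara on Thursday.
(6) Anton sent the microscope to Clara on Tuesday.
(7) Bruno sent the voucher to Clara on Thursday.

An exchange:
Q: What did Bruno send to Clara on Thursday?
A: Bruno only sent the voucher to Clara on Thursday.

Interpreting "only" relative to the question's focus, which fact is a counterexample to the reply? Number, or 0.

0

The question "What did ...?" targets the thing, so in the reply the focus falls on "the voucher".
So "only" ranges over things; the rest (same agent, recipient, setting (Bruno / Clara / on Thursday)) is presupposed.
No fact keeps same agent, recipient, setting (Bruno / Clara / on Thursday) while changing the thing; every other fact differs on something backgrounded. The reply stands.
(Fact (3) would refute a reading with focus on the setting — but that is not what the question asks.)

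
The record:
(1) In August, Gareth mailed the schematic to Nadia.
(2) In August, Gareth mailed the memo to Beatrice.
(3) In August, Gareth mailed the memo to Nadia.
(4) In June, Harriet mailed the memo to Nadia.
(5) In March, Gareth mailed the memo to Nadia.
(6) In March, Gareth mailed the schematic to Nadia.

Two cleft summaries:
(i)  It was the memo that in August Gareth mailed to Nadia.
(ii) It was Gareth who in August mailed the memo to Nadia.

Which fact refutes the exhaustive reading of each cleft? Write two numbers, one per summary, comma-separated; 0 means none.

1, 0

Summary (i) focuses "the memo" (the thing); background Gareth as agent and Nadia as recipient and in August as setting. Fact (1) matches that background with thing = the schematic — refutes (i).
Summary (ii) focuses "Gareth" (the agent); background the memo as thing and Nadia as recipient and in August as setting. No fact matches that background with a different agent, so 0.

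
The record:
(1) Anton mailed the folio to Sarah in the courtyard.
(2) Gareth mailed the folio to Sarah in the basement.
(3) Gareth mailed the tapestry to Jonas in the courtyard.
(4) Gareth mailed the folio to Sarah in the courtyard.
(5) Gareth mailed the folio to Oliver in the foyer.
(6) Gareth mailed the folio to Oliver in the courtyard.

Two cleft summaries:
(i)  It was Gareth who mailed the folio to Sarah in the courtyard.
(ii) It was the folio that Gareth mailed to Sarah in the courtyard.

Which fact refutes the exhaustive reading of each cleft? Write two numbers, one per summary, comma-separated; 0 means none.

1, 0

(i): focus "Gareth". Looking for same thing, recipient, setting (the folio / Sarah / in the courtyard) with some other agent — fact (1) has Anton there. Refuted.
(ii): focus "the folio". No fact shares same agent, recipient, setting (Gareth / Sarah / in the courtyard) with a different thing. 0.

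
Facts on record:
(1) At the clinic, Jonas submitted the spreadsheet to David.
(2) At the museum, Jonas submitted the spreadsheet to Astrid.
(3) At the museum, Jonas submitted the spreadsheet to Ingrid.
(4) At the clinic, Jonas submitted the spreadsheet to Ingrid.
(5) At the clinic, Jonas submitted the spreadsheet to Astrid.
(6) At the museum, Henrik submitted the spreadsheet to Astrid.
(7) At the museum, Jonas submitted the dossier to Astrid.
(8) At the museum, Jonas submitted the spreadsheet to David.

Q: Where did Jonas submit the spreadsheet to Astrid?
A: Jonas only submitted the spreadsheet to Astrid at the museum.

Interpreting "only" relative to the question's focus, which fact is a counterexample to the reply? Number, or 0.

Answering "Where did ...?" puts focus on the setting — here, "at the museum".
"Only" then excludes alternative settings while the background — Jonas as agent and the spreadsheet as thing and Astrid as recipient — is held fixed.
Fact (5) keeps Jonas as agent and the spreadsheet as thing and Astrid as recipient but has setting = at the clinic; that refutes the reply.
(Fact (3) would refute a reading with focus on the recipient — but that is not what the question asks.)

5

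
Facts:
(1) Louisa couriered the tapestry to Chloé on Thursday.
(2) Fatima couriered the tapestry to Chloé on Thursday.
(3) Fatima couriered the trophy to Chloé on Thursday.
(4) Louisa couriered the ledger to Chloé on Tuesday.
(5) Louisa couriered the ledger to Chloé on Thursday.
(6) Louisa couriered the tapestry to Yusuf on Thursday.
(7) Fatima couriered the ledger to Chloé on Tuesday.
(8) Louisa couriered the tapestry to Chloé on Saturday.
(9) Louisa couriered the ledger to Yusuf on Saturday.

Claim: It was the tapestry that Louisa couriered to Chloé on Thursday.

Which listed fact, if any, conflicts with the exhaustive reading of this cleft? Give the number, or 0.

Focus of the cleft: "the tapestry" (the thing). Presupposed background: same agent, recipient, setting (Louisa / Chloé / on Thursday).
Exhaustivity: the tapestry is the only thing satisfying that background.
But fact (5) also has same agent, recipient, setting (Louisa / Chloé / on Thursday), with thing = the ledger — so the exhaustive reading fails.

5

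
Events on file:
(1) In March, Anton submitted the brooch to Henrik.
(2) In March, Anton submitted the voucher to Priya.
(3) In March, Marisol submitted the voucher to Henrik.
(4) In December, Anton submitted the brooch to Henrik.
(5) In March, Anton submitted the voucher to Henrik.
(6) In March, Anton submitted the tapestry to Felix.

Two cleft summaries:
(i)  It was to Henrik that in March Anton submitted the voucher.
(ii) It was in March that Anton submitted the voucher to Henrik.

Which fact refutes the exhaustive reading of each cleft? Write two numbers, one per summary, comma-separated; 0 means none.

2, 0

(i): focus "Henrik". Looking for same agent, thing, setting (Anton / the voucher / in March) with some other recipient — fact (2) has Priya there. Refuted.
(ii): focus "in March". No fact shares same agent, thing, recipient (Anton / the voucher / Henrik) with a different setting. 0.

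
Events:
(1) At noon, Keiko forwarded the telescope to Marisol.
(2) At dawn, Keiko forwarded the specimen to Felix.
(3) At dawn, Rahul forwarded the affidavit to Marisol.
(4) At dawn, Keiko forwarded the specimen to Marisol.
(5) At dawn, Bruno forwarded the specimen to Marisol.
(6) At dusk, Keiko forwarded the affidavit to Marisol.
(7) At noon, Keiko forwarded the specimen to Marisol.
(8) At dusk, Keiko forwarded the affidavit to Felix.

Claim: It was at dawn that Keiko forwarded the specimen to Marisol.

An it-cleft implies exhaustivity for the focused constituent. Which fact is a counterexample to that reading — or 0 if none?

The cleft puts "at dawn" in focus and presupposes the open proposition with same agent, thing, recipient (Keiko / the specimen / Marisol).
The exhaustive reading says no other setting fits that background.
Fact (7) shares the background but with setting = at noon; exhaustivity is violated.

7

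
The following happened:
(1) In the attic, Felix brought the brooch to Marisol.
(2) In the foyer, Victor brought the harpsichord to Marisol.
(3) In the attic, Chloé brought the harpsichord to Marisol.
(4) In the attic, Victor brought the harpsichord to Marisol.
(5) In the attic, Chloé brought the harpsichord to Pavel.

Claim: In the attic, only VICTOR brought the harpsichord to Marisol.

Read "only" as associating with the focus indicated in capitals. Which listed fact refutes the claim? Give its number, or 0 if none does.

The capitals mark "Victor" as focus. So "only" rules out other agents, with the rest (same thing, recipient, setting (the harpsichord / Marisol / in the attic)) as background.
Fact (3) shares the background but differs in agent (Chloé) — a counterexample.

3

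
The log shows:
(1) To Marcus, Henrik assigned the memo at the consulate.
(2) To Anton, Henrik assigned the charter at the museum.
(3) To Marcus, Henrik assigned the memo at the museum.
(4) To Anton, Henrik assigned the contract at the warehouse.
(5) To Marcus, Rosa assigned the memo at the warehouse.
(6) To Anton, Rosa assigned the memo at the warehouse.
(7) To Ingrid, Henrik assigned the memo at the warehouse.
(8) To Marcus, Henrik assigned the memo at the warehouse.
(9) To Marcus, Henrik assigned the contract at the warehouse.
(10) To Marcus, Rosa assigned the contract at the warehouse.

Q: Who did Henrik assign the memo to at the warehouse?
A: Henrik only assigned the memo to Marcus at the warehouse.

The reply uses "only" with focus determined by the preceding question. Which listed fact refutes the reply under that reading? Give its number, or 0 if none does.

7

The question "Who did ... to ...?" targets the recipient, so in the reply the focus falls on "Marcus".
"Only" then excludes alternative recipients while the background — same agent, thing, setting (Henrik / the memo / at the warehouse) — is held fixed.
Fact (7) keeps same agent, thing, setting (Henrik / the memo / at the warehouse) but has recipient = Ingrid; that refutes the reply.
(Fact (9) would refute a reading with focus on the thing — but that is not what the question asks.)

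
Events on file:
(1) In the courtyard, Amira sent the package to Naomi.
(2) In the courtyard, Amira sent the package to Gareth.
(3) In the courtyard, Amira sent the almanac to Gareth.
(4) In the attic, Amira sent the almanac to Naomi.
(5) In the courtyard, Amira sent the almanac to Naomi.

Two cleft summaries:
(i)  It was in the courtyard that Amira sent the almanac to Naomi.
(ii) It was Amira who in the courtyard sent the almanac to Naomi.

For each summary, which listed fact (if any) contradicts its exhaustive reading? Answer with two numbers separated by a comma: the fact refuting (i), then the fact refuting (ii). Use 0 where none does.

Summary (i) focuses "in the courtyard" (the setting); background Amira as agent and the almanac as thing and Naomi as recipient. Fact (4) matches that background with setting = in the attic — refutes (i).
Summary (ii) focuses "Amira" (the agent); background the almanac as thing and Naomi as recipient and in the courtyard as setting. No fact matches that background with a different agent, so 0.

4, 0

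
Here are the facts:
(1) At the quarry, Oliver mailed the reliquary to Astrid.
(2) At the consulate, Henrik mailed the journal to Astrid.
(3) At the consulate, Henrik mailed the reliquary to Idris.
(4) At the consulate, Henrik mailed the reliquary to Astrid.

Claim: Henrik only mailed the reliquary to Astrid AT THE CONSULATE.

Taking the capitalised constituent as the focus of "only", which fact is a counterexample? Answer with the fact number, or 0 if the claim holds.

0

Focus (in capitals) is "at the consulate" — the setting. "Only" excludes alternative settings while holding fixed agent = Henrik, thing = the reliquary, recipient = Astrid.
Every other fact changes something in the background, not just the setting. Nothing refutes the claim.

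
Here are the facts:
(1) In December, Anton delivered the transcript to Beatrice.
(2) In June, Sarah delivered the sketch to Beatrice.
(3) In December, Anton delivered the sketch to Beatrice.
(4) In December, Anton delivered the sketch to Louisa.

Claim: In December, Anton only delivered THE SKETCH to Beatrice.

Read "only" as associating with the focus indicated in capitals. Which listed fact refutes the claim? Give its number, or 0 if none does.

1

The capitals mark "the sketch" as focus. So "only" rules out other things, with the rest (Anton as agent and Beatrice as recipient and in December as setting) as background.
Fact (1) shares the background but differs in thing (the transcript) — a counterexample.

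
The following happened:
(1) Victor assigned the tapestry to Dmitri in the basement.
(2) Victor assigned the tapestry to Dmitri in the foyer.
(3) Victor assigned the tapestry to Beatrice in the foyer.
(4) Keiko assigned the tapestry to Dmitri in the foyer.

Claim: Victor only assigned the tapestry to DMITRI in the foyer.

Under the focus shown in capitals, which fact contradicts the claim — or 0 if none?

Focus (in capitals) is "Dmitri" — the recipient. "Only" excludes alternative recipients while holding fixed Victor as agent and the tapestry as thing and in the foyer as setting.
Fact (3) shares the background but differs in recipient (Beatrice) — a counterexample.

3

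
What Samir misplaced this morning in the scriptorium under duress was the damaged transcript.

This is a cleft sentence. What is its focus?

the damaged transcript

In a pseudo-cleft "What ... was X", the post-copular constituent X is the focus.
Here the focus is "the damaged transcript". The backgrounded (presupposed) material includes "Samir", "under duress", "in the scriptorium" and "this morning".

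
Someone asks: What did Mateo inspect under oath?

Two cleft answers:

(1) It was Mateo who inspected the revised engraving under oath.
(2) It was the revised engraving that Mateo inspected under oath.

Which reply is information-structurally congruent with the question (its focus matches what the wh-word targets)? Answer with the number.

2

The question word "what" targets the direct object.
Option (1) clefts "Mateo" — the subject (agent), not what was asked.
Option (2) clefts "the revised engraving" — that matches what the question asks about.
So the congruent reply is (2).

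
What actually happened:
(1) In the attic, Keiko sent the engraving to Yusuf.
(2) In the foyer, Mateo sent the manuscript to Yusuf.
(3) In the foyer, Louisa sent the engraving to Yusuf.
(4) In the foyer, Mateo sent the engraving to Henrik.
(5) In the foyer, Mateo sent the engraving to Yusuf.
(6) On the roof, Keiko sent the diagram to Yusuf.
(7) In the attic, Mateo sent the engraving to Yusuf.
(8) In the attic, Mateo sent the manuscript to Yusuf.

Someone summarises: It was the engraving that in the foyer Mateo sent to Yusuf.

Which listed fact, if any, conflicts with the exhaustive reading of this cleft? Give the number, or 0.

Focus of the cleft: "the engraving" (the thing). Presupposed background: same agent, recipient, setting (Mateo / Yusuf / in the foyer).
The exhaustive reading says no other thing fits that background.
But fact (2) also has same agent, recipient, setting (Mateo / Yusuf / in the foyer), with thing = the manuscript — so the exhaustive reading fails.

2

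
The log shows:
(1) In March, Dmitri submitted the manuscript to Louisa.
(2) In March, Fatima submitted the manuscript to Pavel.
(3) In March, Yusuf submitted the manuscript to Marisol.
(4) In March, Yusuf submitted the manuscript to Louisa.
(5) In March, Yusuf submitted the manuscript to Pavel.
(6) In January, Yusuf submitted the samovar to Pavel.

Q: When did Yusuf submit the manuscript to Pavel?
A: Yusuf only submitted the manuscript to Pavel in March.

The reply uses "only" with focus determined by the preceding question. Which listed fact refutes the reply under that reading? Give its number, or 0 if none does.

0

The question "When did ...?" targets the setting, so in the reply the focus falls on "in March".
So "only" ranges over settings; the rest (Yusuf as agent and the manuscript as thing and Pavel as recipient) is presupposed.
No fact keeps Yusuf as agent and the manuscript as thing and Pavel as recipient while changing the setting; every other fact differs on something backgrounded. The reply stands.
(Fact (3) would refute a reading with focus on the recipient — but that is not what the question asks.)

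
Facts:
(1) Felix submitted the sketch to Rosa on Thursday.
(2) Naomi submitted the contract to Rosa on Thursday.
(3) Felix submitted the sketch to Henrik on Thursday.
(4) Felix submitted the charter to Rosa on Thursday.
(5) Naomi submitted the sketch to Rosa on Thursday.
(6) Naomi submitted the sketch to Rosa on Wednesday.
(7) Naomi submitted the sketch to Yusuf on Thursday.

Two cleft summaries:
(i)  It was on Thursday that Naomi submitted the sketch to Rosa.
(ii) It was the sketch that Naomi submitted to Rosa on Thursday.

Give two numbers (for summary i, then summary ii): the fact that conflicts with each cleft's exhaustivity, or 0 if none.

6, 2

(i): focus "on Thursday". Looking for same agent, thing, recipient (Naomi / the sketch / Rosa) with some other setting — fact (6) has on Wednesday there. Refuted.
(ii): focus "the sketch". Looking for same agent, recipient, setting (Naomi / Rosa / on Thursday) with some other thing — fact (2) has the contract there. Refuted.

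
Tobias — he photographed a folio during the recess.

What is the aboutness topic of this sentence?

The construction explicitly marks "Tobias" as what the sentence is about — the topic.
The remainder of the clause is the comment (what is said about the topic).

Tobias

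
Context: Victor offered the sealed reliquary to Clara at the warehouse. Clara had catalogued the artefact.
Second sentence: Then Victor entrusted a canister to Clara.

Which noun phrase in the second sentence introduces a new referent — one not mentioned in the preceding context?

"Victor" and "Clara" in the second sentence are given — already mentioned in the context.
"a canister" has no antecedent in the context; it is discourse-new (the indefinite article also signals a new referent).

a canister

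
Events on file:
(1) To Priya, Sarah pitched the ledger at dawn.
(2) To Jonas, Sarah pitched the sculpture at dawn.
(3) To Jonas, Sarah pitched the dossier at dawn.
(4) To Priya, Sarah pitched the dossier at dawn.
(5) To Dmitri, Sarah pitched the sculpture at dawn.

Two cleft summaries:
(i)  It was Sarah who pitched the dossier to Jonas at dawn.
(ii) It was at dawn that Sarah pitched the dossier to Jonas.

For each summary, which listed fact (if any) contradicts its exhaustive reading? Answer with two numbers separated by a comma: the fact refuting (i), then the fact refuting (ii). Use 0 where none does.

Summary (i) focuses "Sarah" (the agent); background same thing, recipient, setting (the dossier / Jonas / at dawn). No fact matches that background with a different agent, so 0.
Summary (ii) focuses "at dawn" (the setting); background same agent, thing, recipient (Sarah / the dossier / Jonas). No fact matches that background with a different setting, so 0.

0, 0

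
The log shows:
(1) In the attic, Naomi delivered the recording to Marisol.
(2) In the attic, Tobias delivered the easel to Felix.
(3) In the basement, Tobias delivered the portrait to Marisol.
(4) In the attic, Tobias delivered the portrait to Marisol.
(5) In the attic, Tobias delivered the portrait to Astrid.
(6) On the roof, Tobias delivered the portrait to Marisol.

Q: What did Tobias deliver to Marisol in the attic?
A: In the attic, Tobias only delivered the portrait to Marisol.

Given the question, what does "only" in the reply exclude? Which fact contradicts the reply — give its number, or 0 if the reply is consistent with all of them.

The question "What did ...?" targets the thing, so in the reply the focus falls on "the portrait".
So "only" ranges over things; the rest (same agent, recipient, setting (Tobias / Marisol / in the attic)) is presupposed.
No fact keeps same agent, recipient, setting (Tobias / Marisol / in the attic) while changing the thing; every other fact differs on something backgrounded. The reply stands.
(Fact (5) would refute a reading with focus on the recipient — but that is not what the question asks.)

0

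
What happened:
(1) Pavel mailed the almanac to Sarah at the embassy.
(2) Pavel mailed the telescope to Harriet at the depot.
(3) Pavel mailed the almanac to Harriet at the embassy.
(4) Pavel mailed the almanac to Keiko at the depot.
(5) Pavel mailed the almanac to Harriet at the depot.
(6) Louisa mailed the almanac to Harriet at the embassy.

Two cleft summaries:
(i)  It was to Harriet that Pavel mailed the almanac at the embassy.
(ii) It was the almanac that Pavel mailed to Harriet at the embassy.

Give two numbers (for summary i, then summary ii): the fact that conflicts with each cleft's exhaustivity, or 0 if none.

Summary (i) focuses "Harriet" (the recipient); background same agent, thing, setting (Pavel / the almanac / at the embassy). Fact (1) matches that background with recipient = Sarah — refutes (i).
Summary (ii) focuses "the almanac" (the thing); background same agent, recipient, setting (Pavel / Harriet / at the embassy). No fact matches that background with a different thing, so 0.

1, 0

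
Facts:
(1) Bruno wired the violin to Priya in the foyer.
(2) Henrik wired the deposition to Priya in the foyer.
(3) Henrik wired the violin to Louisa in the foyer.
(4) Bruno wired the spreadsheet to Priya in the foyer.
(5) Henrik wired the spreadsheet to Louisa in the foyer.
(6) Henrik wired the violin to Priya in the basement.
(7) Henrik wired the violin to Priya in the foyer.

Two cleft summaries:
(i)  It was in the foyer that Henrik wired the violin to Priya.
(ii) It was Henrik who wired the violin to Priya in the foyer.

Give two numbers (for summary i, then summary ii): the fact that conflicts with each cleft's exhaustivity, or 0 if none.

6, 1

Summary (i) focuses "in the foyer" (the setting); background same agent, thing, recipient (Henrik / the violin / Priya). Fact (6) matches that background with setting = in the basement — refutes (i).
Summary (ii) focuses "Henrik" (the agent); background same thing, recipient, setting (the violin / Priya / in the foyer). Fact (1) matches that background with agent = Bruno — refutes (ii).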